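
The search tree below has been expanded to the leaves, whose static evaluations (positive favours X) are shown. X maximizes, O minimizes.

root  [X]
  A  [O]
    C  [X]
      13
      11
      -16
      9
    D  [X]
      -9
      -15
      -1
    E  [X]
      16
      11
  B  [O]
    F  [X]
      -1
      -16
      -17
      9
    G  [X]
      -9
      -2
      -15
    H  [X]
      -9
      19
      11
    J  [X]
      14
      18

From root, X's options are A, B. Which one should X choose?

C (X): max(13, 11, -16, 9) = 13
D (X): max(-9, -15, -1) = -1
E (X): max(16, 11) = 16
A (O): min(13, -1, 16) = -1
F (X): max(-1, -16, -17, 9) = 9
G (X): max(-9, -2, -15) = -2
H (X): max(-9, 19, 11) = 19
J (X): max(14, 18) = 18
B (O): min(9, -2, 19, 18) = -2
root (X): max(-1, -2) = -1
X at root wants the highest of {A=-1, B=-2}, so chooses A.

A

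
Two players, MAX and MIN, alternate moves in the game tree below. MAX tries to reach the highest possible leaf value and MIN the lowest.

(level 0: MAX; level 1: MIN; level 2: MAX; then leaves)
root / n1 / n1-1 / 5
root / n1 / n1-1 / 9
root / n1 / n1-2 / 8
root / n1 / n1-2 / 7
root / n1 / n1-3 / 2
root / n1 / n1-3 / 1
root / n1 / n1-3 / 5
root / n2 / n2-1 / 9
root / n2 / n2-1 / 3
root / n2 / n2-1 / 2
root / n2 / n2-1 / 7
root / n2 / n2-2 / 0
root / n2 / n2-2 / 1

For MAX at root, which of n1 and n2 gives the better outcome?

n1

n1-1 (MAX): max(5, 9) = 9
n1-2 (MAX): max(8, 7) = 8
n1-3 (MAX): max(2, 1, 5) = 5
n1 (MIN): min(9, 8, 5) = 5
n2-1 (MAX): max(9, 3, 2, 7) = 9
n2-2 (MAX): max(0, 1) = 1
n2 (MIN): min(9, 1) = 1
MAX prefers the higher value; n1=5, n2=1. n1 is better since 5 > 1.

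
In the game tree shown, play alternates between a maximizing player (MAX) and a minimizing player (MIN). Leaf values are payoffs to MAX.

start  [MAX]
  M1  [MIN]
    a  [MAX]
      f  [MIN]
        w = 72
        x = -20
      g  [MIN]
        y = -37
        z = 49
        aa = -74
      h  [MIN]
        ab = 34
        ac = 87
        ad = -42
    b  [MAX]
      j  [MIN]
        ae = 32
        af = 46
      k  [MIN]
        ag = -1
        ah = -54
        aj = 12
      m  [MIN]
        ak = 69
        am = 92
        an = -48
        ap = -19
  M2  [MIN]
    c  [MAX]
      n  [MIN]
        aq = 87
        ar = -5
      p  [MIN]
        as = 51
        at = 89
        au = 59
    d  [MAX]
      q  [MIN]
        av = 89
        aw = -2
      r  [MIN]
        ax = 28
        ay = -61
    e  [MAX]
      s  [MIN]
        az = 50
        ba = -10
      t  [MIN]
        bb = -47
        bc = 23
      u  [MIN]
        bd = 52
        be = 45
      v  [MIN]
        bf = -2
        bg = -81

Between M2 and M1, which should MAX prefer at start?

n (MIN): min(87, -5) = -5
p (MIN): min(51, 89, 59) = 51
c (MAX): max(-5, 51) = 51
q (MIN): min(89, -2) = -2
r (MIN): min(28, -61) = -61
d (MAX): max(-2, -61) = -2
s (MIN): min(50, -10) = -10
t (MIN): min(-47, 23) = -47
u (MIN): min(52, 45) = 45
v (MIN): min(-2, -81) = -81
e (MAX): max(-10, -47, 45, -81) = 45
M2 (MIN): min(51, -2, 45) = -2
f (MIN): min(72, -20) = -20
g (MIN): min(-37, 49, -74) = -74
h (MIN): min(34, 87, -42) = -42
a (MAX): max(-20, -74, -42) = -20
j (MIN): min(32, 46) = 32
k (MIN): min(-1, -54, 12) = -54
m (MIN): min(69, 92, -48, -19) = -48
b (MAX): max(32, -54, -48) = 32
M1 (MIN): min(-20, 32) = -20
MAX prefers the higher value; M2=-2, M1=-20. M2 is better since -2 > -20.

M2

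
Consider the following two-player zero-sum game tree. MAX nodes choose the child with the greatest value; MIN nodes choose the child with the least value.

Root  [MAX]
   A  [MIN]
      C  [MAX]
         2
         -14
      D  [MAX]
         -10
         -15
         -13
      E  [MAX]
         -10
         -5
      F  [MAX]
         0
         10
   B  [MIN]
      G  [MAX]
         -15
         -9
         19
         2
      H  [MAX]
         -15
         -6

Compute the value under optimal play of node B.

G (MAX): max(-15, -9, 19, 2) = 19
H (MAX): max(-15, -6) = -6
B (MIN): min(19, -6) = -6

-6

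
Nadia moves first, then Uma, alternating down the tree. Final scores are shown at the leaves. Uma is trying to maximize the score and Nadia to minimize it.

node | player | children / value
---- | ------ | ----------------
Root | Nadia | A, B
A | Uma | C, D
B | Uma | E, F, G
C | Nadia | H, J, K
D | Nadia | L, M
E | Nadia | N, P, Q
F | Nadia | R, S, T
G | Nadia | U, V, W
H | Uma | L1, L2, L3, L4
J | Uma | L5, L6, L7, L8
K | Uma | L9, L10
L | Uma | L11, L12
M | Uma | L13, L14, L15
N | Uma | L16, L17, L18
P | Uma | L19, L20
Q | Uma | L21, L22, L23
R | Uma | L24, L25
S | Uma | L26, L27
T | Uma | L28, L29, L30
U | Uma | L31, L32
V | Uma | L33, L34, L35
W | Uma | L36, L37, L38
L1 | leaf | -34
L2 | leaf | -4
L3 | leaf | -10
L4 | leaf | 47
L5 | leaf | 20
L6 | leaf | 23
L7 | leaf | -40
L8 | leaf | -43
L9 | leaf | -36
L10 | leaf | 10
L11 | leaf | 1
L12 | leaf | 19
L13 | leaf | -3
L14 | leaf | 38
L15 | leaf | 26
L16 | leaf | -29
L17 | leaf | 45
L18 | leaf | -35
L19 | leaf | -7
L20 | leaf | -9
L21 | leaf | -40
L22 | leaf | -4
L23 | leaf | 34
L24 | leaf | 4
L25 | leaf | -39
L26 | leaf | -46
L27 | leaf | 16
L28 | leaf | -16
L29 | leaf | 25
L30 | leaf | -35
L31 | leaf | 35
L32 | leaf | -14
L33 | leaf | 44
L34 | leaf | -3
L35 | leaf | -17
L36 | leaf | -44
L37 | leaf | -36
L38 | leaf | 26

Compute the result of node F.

4

R (Uma): max(4, -39) = 4
S (Uma): max(-46, 16) = 16
T (Uma): max(-16, 25, -35) = 25
F (Nadia): min(4, 16, 25) = 4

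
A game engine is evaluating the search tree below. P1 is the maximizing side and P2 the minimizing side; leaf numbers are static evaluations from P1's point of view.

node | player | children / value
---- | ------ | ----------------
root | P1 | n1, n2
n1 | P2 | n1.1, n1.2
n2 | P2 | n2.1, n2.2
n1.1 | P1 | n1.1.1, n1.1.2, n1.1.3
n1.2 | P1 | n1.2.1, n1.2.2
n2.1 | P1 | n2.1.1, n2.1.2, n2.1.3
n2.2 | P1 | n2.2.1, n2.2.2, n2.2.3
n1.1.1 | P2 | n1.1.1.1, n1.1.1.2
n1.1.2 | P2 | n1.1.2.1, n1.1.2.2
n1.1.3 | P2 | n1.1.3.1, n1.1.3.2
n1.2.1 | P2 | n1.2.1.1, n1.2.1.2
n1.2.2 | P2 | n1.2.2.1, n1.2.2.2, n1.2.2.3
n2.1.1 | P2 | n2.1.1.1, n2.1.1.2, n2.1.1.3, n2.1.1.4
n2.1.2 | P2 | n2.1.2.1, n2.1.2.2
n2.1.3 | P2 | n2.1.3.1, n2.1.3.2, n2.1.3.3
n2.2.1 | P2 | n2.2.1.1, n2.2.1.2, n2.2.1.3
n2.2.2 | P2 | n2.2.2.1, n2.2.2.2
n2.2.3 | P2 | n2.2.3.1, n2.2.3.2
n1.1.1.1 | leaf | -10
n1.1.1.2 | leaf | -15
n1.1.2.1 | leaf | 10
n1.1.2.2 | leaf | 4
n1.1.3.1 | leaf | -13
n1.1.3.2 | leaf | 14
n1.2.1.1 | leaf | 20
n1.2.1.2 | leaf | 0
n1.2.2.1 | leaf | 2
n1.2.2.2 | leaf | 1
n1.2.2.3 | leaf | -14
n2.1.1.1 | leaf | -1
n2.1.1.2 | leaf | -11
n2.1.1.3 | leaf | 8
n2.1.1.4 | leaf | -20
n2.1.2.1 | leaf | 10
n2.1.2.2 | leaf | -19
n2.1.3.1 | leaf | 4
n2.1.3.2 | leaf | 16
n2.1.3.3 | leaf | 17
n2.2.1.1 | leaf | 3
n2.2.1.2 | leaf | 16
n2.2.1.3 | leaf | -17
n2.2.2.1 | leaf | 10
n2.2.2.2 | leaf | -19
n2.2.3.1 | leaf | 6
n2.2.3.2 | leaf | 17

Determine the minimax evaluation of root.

4

n1.1.1 (P2): min(-10, -15) = -15
n1.1.2 (P2): min(10, 4) = 4
n1.1.3 (P2): min(-13, 14) = -13
n1.1 (P1): max(-15, 4, -13) = 4
n1.2.1 (P2): min(20, 0) = 0
n1.2.2 (P2): min(2, 1, -14) = -14
n1.2 (P1): max(0, -14) = 0
n1 (P2): min(4, 0) = 0
n2.1.1 (P2): min(-1, -11, 8, -20) = -20
n2.1.2 (P2): min(10, -19) = -19
n2.1.3 (P2): min(4, 16, 17) = 4
n2.1 (P1): max(-20, -19, 4) = 4
n2.2.1 (P2): min(3, 16, -17) = -17
n2.2.2 (P2): min(10, -19) = -19
n2.2.3 (P2): min(6, 17) = 6
n2.2 (P1): max(-17, -19, 6) = 6
n2 (P2): min(4, 6) = 4
root (P1): max(0, 4) = 4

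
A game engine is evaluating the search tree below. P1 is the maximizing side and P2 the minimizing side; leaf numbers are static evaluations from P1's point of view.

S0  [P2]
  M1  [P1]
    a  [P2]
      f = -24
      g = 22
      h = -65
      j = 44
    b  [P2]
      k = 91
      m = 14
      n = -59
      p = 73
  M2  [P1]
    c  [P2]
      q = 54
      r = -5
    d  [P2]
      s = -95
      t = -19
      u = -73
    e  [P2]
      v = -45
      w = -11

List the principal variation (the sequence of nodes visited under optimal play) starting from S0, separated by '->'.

a (P2): min(-24, 22, -65, 44) = -65
b (P2): min(91, 14, -59, 73) = -59
M1 (P1): max(-65, -59) = -59
c (P2): min(54, -5) = -5
d (P2): min(-95, -19, -73) = -95
e (P2): min(-45, -11) = -45
M2 (P1): max(-5, -95, -45) = -5
S0 (P2): min(-59, -5) = -59
At S0, P2 picks M1 (lowest: -59).
At M1, P1 picks b (highest: -59).
At b, P2 picks n (lowest: -59).
Terminal value -59.

S0 -> M1 -> b -> n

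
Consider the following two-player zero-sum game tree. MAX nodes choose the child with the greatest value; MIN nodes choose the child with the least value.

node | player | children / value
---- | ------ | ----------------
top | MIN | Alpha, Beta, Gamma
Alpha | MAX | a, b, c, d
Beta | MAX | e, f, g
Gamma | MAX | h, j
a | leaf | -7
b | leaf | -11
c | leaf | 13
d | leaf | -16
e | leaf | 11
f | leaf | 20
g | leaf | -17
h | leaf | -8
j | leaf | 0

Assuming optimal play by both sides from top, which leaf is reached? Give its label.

j

Alpha (MAX): max(-7, -11, 13, -16) = 13
Beta (MAX): max(11, 20, -17) = 20
Gamma (MAX): max(-8, 0) = 0
top (MIN): min(13, 20, 0) = 0
At top, MIN picks Gamma (lowest: 0).
At Gamma, MAX picks j (highest: 0).
Terminal value 0.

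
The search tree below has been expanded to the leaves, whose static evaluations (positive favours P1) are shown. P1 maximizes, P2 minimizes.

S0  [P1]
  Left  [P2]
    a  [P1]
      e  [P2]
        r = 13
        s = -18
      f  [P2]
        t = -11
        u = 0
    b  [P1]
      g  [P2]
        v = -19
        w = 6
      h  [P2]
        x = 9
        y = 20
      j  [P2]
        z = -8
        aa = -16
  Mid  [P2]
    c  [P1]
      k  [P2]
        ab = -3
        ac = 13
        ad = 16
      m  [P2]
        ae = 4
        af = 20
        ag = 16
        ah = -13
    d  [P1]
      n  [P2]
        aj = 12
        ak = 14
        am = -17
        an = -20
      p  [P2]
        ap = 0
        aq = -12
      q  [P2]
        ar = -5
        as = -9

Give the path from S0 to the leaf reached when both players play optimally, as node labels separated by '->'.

e (P2): min(13, -18) = -18
f (P2): min(-11, 0) = -11
a (P1): max(-18, -11) = -11
g (P2): min(-19, 6) = -19
h (P2): min(9, 20) = 9
j (P2): min(-8, -16) = -16
b (P1): max(-19, 9, -16) = 9
Left (P2): min(-11, 9) = -11
k (P2): min(-3, 13, 16) = -3
m (P2): min(4, 20, 16, -13) = -13
c (P1): max(-3, -13) = -3
n (P2): min(12, 14, -17, -20) = -20
p (P2): min(0, -12) = -12
q (P2): min(-5, -9) = -9
d (P1): max(-20, -12, -9) = -9
Mid (P2): min(-3, -9) = -9
S0 (P1): max(-11, -9) = -9
At S0, P1 picks Mid (highest: -9).
At Mid, P2 picks d (lowest: -9).
At d, P1 picks q (highest: -9).
At q, P2 picks as (lowest: -9).
Terminal value -9.

S0 -> Mid -> d -> q -> as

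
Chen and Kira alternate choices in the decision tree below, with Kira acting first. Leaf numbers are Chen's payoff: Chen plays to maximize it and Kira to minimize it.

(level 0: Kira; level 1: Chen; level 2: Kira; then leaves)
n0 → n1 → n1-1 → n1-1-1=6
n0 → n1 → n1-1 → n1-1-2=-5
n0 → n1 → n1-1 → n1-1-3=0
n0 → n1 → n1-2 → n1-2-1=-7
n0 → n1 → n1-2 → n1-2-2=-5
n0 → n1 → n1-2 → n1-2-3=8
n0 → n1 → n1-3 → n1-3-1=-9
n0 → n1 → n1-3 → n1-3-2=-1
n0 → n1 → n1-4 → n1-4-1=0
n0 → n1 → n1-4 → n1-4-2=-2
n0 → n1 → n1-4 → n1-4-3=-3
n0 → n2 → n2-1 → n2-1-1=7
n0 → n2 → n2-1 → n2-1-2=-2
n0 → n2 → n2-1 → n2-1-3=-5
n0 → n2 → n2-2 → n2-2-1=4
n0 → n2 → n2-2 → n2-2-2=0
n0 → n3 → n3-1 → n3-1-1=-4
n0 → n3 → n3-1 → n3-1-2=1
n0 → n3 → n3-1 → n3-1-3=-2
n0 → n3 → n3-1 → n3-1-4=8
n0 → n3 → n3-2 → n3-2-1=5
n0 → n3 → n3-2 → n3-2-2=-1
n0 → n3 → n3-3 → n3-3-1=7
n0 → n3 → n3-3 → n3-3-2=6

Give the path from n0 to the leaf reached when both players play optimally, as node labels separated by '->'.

n0 -> n1 -> n1-4 -> n1-4-3

n1-1 (Kira): min(6, -5, 0) = -5
n1-2 (Kira): min(-7, -5, 8) = -7
n1-3 (Kira): min(-9, -1) = -9
n1-4 (Kira): min(0, -2, -3) = -3
n1 (Chen): max(-5, -7, -9, -3) = -3
n2-1 (Kira): min(7, -2, -5) = -5
n2-2 (Kira): min(4, 0) = 0
n2 (Chen): max(-5, 0) = 0
n3-1 (Kira): min(-4, 1, -2, 8) = -4
n3-2 (Kira): min(5, -1) = -1
n3-3 (Kira): min(7, 6) = 6
n3 (Chen): max(-4, -1, 6) = 6
n0 (Kira): min(-3, 0, 6) = -3
At n0, Kira picks n1 (lowest: -3).
At n1, Chen picks n1-4 (highest: -3).
At n1-4, Kira picks n1-4-3 (lowest: -3).
Terminal value -3.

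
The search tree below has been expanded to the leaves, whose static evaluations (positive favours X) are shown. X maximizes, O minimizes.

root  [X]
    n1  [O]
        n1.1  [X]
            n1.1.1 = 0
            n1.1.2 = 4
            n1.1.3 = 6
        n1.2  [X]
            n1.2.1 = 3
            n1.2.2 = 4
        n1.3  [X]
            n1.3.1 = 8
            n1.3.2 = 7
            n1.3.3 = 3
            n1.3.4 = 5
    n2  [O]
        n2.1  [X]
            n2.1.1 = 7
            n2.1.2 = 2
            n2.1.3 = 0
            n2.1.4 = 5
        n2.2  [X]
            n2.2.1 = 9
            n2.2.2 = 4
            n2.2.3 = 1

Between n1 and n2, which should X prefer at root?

n1.1 (X): max(0, 4, 6) = 6
n1.2 (X): max(3, 4) = 4
n1.3 (X): max(8, 7, 3, 5) = 8
n1 (O): min(6, 4, 8) = 4
n2.1 (X): max(7, 2, 0, 5) = 7
n2.2 (X): max(9, 4, 1) = 9
n2 (O): min(7, 9) = 7
X prefers the higher value; n1=4, n2=7. n2 is better since 7 > 4.

n2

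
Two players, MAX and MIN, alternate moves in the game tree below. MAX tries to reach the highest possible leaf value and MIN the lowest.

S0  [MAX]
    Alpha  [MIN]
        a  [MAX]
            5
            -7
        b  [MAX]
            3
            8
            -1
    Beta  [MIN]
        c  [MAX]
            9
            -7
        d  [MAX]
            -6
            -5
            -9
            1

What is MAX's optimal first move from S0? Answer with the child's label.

a (MAX): max(5, -7) = 5
b (MAX): max(3, 8, -1) = 8
Alpha (MIN): min(5, 8) = 5
c (MAX): max(9, -7) = 9
d (MAX): max(-6, -5, -9, 1) = 1
Beta (MIN): min(9, 1) = 1
S0 (MAX): max(5, 1) = 5
MAX at S0 wants the highest of {Alpha=5, Beta=1}, so chooses Alpha.

Alpha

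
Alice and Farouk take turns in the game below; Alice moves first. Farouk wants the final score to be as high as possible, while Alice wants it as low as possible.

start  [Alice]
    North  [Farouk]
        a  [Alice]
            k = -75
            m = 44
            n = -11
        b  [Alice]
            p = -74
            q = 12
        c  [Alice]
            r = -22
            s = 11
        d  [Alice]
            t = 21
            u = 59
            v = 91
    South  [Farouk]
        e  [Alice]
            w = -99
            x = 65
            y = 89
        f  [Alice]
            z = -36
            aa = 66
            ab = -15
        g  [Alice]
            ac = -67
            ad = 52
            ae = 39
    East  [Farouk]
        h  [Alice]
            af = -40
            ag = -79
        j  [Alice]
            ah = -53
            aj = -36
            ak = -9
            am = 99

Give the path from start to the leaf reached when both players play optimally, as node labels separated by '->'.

start -> East -> j -> ah

a (Alice): min(-75, 44, -11) = -75
b (Alice): min(-74, 12) = -74
c (Alice): min(-22, 11) = -22
d (Alice): min(21, 59, 91) = 21
North (Farouk): max(-75, -74, -22, 21) = 21
e (Alice): min(-99, 65, 89) = -99
f (Alice): min(-36, 66, -15) = -36
g (Alice): min(-67, 52, 39) = -67
South (Farouk): max(-99, -36, -67) = -36
h (Alice): min(-40, -79) = -79
j (Alice): min(-53, -36, -9, 99) = -53
East (Farouk): max(-79, -53) = -53
start (Alice): min(21, -36, -53) = -53
At start, Alice picks East (lowest: -53).
At East, Farouk picks j (highest: -53).
At j, Alice picks ah (lowest: -53).
Terminal value -53.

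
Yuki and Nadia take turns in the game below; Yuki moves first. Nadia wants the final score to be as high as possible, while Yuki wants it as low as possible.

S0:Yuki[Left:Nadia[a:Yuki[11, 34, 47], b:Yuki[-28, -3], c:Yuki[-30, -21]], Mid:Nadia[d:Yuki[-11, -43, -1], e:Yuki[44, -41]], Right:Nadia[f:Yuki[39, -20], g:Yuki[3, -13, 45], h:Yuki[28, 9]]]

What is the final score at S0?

a (Yuki): min(11, 34, 47) = 11
b (Yuki): min(-28, -3) = -28
c (Yuki): min(-30, -21) = -30
Left (Nadia): max(11, -28, -30) = 11
d (Yuki): min(-11, -43, -1) = -43
e (Yuki): min(44, -41) = -41
Mid (Nadia): max(-43, -41) = -41
f (Yuki): min(39, -20) = -20
g (Yuki): min(3, -13, 45) = -13
h (Yuki): min(28, 9) = 9
Right (Nadia): max(-20, -13, 9) = 9
S0 (Yuki): min(11, -41, 9) = -41

-41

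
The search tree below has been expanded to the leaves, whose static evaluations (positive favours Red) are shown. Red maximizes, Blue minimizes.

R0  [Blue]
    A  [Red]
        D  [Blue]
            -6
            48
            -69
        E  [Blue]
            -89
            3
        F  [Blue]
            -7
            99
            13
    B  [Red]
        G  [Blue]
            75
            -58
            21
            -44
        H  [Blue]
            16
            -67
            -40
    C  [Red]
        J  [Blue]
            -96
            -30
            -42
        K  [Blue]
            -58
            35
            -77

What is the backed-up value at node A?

-7

D (Blue): min(-6, 48, -69) = -69
E (Blue): min(-89, 3) = -89
F (Blue): min(-7, 99, 13) = -7
A (Red): max(-69, -89, -7) = -7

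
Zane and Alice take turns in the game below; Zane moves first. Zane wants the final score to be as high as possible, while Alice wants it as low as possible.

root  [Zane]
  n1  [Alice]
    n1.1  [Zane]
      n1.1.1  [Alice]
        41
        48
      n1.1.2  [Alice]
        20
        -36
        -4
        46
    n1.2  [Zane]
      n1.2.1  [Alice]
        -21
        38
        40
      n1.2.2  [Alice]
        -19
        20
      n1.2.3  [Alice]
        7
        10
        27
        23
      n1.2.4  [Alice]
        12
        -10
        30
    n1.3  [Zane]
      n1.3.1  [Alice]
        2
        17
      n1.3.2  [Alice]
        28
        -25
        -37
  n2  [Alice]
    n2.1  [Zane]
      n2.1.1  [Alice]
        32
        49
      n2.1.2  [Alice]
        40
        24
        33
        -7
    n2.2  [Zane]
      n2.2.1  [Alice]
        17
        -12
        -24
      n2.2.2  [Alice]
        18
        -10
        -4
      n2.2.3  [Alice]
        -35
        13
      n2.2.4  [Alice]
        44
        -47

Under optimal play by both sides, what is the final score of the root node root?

2

n1.1.1 (Alice): min(41, 48) = 41
n1.1.2 (Alice): min(20, -36, -4, 46) = -36
n1.1 (Zane): max(41, -36) = 41
n1.2.1 (Alice): min(-21, 38, 40) = -21
n1.2.2 (Alice): min(-19, 20) = -19
n1.2.3 (Alice): min(7, 10, 27, 23) = 7
n1.2.4 (Alice): min(12, -10, 30) = -10
n1.2 (Zane): max(-21, -19, 7, -10) = 7
n1.3.1 (Alice): min(2, 17) = 2
n1.3.2 (Alice): min(28, -25, -37) = -37
n1.3 (Zane): max(2, -37) = 2
n1 (Alice): min(41, 7, 2) = 2
n2.1.1 (Alice): min(32, 49) = 32
n2.1.2 (Alice): min(40, 24, 33, -7) = -7
n2.1 (Zane): max(32, -7) = 32
n2.2.1 (Alice): min(17, -12, -24) = -24
n2.2.2 (Alice): min(18, -10, -4) = -10
n2.2.3 (Alice): min(-35, 13) = -35
n2.2.4 (Alice): min(44, -47) = -47
n2.2 (Zane): max(-24, -10, -35, -47) = -10
n2 (Alice): min(32, -10) = -10
root (Zane): max(2, -10) = 2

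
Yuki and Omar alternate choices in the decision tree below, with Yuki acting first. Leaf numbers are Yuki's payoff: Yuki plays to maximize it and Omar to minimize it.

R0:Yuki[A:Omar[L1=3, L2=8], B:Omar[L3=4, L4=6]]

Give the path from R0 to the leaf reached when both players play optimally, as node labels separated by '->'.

A (Omar): min(3, 8) = 3
B (Omar): min(4, 6) = 4
R0 (Yuki): max(3, 4) = 4
At R0, Yuki picks B (highest: 4).
At B, Omar picks L3 (lowest: 4).
Terminal value 4.

R0 -> B -> L3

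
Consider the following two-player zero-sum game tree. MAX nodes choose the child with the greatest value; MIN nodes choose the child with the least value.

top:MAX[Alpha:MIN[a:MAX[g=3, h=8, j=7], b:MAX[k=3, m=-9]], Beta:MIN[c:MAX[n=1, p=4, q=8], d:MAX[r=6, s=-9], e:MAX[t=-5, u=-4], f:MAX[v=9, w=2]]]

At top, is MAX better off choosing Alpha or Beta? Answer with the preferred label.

Alpha

a (MAX): max(3, 8, 7) = 8
b (MAX): max(3, -9) = 3
Alpha (MIN): min(8, 3) = 3
c (MAX): max(1, 4, 8) = 8
d (MAX): max(6, -9) = 6
e (MAX): max(-5, -4) = -4
f (MAX): max(9, 2) = 9
Beta (MIN): min(8, 6, -4, 9) = -4
MAX prefers the higher value; Alpha=3, Beta=-4. Alpha is better since 3 > -4.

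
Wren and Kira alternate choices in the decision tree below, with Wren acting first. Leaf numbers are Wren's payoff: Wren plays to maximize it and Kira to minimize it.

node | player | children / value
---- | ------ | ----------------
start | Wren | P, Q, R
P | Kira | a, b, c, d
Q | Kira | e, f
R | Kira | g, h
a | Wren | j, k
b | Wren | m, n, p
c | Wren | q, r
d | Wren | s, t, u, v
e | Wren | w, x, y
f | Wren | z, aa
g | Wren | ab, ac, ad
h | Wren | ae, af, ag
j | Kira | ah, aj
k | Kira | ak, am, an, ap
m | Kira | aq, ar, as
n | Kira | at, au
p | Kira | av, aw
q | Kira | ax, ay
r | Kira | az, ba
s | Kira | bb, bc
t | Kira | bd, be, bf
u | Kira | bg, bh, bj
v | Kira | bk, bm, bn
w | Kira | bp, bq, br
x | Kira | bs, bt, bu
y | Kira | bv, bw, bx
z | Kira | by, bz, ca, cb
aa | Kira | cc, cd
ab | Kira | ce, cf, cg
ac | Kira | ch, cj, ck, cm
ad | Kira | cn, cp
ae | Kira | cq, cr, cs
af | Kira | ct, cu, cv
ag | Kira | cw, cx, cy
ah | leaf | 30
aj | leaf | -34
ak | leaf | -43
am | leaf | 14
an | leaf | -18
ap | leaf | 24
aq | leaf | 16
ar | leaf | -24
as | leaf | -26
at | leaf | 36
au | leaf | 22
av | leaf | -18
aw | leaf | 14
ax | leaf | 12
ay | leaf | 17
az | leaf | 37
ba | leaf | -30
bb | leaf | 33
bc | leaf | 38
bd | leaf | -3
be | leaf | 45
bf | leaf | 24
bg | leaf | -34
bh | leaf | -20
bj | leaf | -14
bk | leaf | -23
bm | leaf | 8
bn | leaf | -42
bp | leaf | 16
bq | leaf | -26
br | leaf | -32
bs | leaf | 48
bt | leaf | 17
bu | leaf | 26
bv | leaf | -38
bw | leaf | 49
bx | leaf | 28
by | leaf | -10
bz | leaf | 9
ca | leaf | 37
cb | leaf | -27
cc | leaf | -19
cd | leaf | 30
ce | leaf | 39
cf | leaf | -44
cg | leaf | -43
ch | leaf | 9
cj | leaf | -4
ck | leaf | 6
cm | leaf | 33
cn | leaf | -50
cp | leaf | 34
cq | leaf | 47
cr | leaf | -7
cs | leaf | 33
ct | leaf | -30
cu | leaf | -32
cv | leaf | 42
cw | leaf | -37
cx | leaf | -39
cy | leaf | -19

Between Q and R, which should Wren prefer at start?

R

w (Kira): min(16, -26, -32) = -32
x (Kira): min(48, 17, 26) = 17
y (Kira): min(-38, 49, 28) = -38
e (Wren): max(-32, 17, -38) = 17
z (Kira): min(-10, 9, 37, -27) = -27
aa (Kira): min(-19, 30) = -19
f (Wren): max(-27, -19) = -19
Q (Kira): min(17, -19) = -19
ab (Kira): min(39, -44, -43) = -44
ac (Kira): min(9, -4, 6, 33) = -4
ad (Kira): min(-50, 34) = -50
g (Wren): max(-44, -4, -50) = -4
ae (Kira): min(47, -7, 33) = -7
af (Kira): min(-30, -32, 42) = -32
ag (Kira): min(-37, -39, -19) = -39
h (Wren): max(-7, -32, -39) = -7
R (Kira): min(-4, -7) = -7
Wren prefers the higher value; Q=-19, R=-7. R is better since -7 > -19.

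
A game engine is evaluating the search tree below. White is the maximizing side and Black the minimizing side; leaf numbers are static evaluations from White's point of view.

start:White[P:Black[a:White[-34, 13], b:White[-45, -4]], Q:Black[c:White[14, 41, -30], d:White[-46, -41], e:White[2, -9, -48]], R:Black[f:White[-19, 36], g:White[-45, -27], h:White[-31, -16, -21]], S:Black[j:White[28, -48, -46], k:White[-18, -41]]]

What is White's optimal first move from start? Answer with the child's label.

P

a (White): max(-34, 13) = 13
b (White): max(-45, -4) = -4
P (Black): min(13, -4) = -4
c (White): max(14, 41, -30) = 41
d (White): max(-46, -41) = -41
e (White): max(2, -9, -48) = 2
Q (Black): min(41, -41, 2) = -41
f (White): max(-19, 36) = 36
g (White): max(-45, -27) = -27
h (White): max(-31, -16, -21) = -16
R (Black): min(36, -27, -16) = -27
j (White): max(28, -48, -46) = 28
k (White): max(-18, -41) = -18
S (Black): min(28, -18) = -18
start (White): max(-4, -41, -27, -18) = -4
White at start wants the highest of {P=-4, Q=-41, R=-27, S=-18}, so chooses P.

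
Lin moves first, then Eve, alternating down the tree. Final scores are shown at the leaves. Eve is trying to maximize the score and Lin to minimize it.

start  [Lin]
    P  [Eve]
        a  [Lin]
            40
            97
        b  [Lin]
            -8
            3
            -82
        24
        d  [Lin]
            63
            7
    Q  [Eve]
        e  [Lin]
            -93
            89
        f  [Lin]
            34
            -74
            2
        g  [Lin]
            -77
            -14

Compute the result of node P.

a (Lin): min(40, 97) = 40
b (Lin): min(-8, 3, -82) = -82
d (Lin): min(63, 7) = 7
P (Eve): max(40, -82, 24, 7) = 40

40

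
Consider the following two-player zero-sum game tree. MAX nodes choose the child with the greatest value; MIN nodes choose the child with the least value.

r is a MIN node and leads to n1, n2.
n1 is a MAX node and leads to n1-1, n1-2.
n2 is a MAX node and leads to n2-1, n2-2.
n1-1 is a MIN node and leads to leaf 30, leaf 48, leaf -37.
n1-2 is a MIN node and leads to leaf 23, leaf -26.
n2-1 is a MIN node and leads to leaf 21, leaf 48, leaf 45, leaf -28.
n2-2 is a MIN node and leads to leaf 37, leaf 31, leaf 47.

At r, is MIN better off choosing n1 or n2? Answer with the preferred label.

n1-1 (MIN): min(30, 48, -37) = -37
n1-2 (MIN): min(23, -26) = -26
n1 (MAX): max(-37, -26) = -26
n2-1 (MIN): min(21, 48, 45, -28) = -28
n2-2 (MIN): min(37, 31, 47) = 31
n2 (MAX): max(-28, 31) = 31
MIN prefers the lower value; n1=-26, n2=31. n1 is better since -26 < 31.

n1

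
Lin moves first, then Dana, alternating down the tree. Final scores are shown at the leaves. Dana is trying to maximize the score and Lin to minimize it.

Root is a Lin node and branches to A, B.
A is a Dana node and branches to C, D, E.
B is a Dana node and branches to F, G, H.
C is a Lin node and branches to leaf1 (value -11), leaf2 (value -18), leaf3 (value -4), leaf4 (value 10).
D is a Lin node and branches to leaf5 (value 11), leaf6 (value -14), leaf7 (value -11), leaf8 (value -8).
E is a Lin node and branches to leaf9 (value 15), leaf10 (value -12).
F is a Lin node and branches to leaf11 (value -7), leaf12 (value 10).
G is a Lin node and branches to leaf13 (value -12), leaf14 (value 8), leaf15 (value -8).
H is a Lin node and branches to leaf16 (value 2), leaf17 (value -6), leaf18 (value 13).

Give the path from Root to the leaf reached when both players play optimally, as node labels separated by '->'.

C (Lin): min(-11, -18, -4, 10) = -18
D (Lin): min(11, -14, -11, -8) = -14
E (Lin): min(15, -12) = -12
A (Dana): max(-18, -14, -12) = -12
F (Lin): min(-7, 10) = -7
G (Lin): min(-12, 8, -8) = -12
H (Lin): min(2, -6, 13) = -6
B (Dana): max(-7, -12, -6) = -6
Root (Lin): min(-12, -6) = -12
At Root, Lin picks A (lowest: -12).
At A, Dana picks E (highest: -12).
At E, Lin picks leaf10 (lowest: -12).
Terminal value -12.

Root -> A -> E -> leaf10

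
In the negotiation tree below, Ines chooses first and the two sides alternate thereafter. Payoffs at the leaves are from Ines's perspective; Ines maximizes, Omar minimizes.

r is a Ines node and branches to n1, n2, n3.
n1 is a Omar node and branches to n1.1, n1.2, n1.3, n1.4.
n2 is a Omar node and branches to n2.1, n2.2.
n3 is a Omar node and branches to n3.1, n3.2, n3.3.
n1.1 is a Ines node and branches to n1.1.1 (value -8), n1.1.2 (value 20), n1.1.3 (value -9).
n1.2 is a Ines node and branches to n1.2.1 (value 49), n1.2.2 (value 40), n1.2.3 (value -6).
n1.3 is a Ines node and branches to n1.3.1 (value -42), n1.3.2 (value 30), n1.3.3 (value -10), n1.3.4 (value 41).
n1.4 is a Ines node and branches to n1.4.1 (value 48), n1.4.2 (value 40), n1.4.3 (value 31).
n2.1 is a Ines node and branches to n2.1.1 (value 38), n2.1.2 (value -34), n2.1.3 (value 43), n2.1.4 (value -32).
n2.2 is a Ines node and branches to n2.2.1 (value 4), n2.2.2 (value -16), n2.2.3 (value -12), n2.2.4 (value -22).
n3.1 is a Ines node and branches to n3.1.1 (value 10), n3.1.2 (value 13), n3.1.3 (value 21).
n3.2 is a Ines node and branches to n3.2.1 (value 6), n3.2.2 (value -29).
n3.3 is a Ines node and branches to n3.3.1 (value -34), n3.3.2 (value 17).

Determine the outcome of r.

20

n1.1 (Ines): max(-8, 20, -9) = 20
n1.2 (Ines): max(49, 40, -6) = 49
n1.3 (Ines): max(-42, 30, -10, 41) = 41
n1.4 (Ines): max(48, 40, 31) = 48
n1 (Omar): min(20, 49, 41, 48) = 20
n2.1 (Ines): max(38, -34, 43, -32) = 43
n2.2 (Ines): max(4, -16, -12, -22) = 4
n2 (Omar): min(43, 4) = 4
n3.1 (Ines): max(10, 13, 21) = 21
n3.2 (Ines): max(6, -29) = 6
n3.3 (Ines): max(-34, 17) = 17
n3 (Omar): min(21, 6, 17) = 6
r (Ines): max(20, 4, 6) = 20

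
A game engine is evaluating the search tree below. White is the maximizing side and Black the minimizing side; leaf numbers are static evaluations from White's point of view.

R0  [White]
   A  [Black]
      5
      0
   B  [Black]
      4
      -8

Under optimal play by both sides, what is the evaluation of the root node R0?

0

A (Black): min(5, 0) = 0
B (Black): min(4, -8) = -8
R0 (White): max(0, -8) = 0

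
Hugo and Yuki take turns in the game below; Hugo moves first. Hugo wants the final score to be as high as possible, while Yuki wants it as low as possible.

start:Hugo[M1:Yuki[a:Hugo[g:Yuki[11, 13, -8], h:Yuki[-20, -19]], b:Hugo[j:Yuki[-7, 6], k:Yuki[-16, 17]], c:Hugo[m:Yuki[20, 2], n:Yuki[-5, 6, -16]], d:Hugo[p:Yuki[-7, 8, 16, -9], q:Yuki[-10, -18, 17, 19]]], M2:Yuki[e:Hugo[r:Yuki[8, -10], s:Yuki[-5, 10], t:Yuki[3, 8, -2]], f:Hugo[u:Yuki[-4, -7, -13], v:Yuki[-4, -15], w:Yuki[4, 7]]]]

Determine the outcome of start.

-2

g (Yuki): min(11, 13, -8) = -8
h (Yuki): min(-20, -19) = -20
a (Hugo): max(-8, -20) = -8
j (Yuki): min(-7, 6) = -7
k (Yuki): min(-16, 17) = -16
b (Hugo): max(-7, -16) = -7
m (Yuki): min(20, 2) = 2
n (Yuki): min(-5, 6, -16) = -16
c (Hugo): max(2, -16) = 2
p (Yuki): min(-7, 8, 16, -9) = -9
q (Yuki): min(-10, -18, 17, 19) = -18
d (Hugo): max(-9, -18) = -9
M1 (Yuki): min(-8, -7, 2, -9) = -9
r (Yuki): min(8, -10) = -10
s (Yuki): min(-5, 10) = -5
t (Yuki): min(3, 8, -2) = -2
e (Hugo): max(-10, -5, -2) = -2
u (Yuki): min(-4, -7, -13) = -13
v (Yuki): min(-4, -15) = -15
w (Yuki): min(4, 7) = 4
f (Hugo): max(-13, -15, 4) = 4
M2 (Yuki): min(-2, 4) = -2
start (Hugo): max(-9, -2) = -2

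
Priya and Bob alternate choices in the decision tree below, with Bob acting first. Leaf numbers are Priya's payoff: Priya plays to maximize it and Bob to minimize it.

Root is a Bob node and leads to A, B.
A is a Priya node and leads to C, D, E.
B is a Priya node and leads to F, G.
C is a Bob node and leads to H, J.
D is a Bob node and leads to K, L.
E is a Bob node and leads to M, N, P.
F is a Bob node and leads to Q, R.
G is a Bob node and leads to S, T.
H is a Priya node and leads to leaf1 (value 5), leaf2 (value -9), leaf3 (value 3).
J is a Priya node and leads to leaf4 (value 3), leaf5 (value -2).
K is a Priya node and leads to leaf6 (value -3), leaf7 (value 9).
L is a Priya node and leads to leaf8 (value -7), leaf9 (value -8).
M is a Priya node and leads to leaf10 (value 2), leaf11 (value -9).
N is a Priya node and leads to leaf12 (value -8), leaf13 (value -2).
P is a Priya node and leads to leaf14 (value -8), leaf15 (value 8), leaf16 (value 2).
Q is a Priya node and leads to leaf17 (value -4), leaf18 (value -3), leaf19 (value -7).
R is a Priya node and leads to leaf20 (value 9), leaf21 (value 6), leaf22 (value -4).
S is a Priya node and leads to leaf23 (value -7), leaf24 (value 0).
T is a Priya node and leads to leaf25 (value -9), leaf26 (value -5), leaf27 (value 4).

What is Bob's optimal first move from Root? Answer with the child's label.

B

H (Priya): max(5, -9, 3) = 5
J (Priya): max(3, -2) = 3
C (Bob): min(5, 3) = 3
K (Priya): max(-3, 9) = 9
L (Priya): max(-7, -8) = -7
D (Bob): min(9, -7) = -7
M (Priya): max(2, -9) = 2
N (Priya): max(-8, -2) = -2
P (Priya): max(-8, 8, 2) = 8
E (Bob): min(2, -2, 8) = -2
A (Priya): max(3, -7, -2) = 3
Q (Priya): max(-4, -3, -7) = -3
R (Priya): max(9, 6, -4) = 9
F (Bob): min(-3, 9) = -3
S (Priya): max(-7, 0) = 0
T (Priya): max(-9, -5, 4) = 4
G (Bob): min(0, 4) = 0
B (Priya): max(-3, 0) = 0
Root (Bob): min(3, 0) = 0
Bob at Root wants the lowest of {A=3, B=0}, so chooses B.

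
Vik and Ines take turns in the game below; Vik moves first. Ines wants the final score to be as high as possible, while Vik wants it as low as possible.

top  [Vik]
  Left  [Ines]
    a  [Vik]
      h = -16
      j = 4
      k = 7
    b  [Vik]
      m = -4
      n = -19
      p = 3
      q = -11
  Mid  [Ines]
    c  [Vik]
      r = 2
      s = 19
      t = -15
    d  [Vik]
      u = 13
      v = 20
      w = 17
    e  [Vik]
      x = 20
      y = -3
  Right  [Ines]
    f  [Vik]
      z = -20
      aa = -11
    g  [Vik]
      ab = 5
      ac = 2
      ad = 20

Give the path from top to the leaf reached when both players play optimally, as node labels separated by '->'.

a (Vik): min(-16, 4, 7) = -16
b (Vik): min(-4, -19, 3, -11) = -19
Left (Ines): max(-16, -19) = -16
c (Vik): min(2, 19, -15) = -15
d (Vik): min(13, 20, 17) = 13
e (Vik): min(20, -3) = -3
Mid (Ines): max(-15, 13, -3) = 13
f (Vik): min(-20, -11) = -20
g (Vik): min(5, 2, 20) = 2
Right (Ines): max(-20, 2) = 2
top (Vik): min(-16, 13, 2) = -16
At top, Vik picks Left (lowest: -16).
At Left, Ines picks a (highest: -16).
At a, Vik picks h (lowest: -16).
Terminal value -16.

top -> Left -> a -> h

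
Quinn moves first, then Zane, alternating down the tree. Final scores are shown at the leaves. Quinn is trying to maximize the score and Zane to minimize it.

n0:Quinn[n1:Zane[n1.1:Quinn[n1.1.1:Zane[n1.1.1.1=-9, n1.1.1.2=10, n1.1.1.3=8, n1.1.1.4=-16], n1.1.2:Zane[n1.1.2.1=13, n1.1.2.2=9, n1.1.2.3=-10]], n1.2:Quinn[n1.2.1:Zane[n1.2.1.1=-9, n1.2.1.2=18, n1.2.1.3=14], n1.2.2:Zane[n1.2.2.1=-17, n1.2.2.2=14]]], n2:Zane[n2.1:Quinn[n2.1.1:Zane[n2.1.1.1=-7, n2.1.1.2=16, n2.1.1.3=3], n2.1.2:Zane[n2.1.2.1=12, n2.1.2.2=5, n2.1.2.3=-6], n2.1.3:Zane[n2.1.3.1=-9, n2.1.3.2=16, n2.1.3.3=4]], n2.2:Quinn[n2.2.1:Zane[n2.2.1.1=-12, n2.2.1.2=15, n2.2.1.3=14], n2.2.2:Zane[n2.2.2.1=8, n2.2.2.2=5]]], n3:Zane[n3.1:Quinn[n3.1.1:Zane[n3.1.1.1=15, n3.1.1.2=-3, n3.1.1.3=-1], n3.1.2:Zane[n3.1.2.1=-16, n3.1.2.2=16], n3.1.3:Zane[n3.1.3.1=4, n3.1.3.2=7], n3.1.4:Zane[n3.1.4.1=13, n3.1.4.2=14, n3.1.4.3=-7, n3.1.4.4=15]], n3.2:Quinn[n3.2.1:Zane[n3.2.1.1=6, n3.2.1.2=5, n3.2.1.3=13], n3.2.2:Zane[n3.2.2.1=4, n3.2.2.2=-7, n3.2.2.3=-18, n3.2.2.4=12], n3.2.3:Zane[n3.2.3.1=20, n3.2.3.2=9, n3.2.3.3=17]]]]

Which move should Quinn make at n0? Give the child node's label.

n1.1.1 (Zane): min(-9, 10, 8, -16) = -16
n1.1.2 (Zane): min(13, 9, -10) = -10
n1.1 (Quinn): max(-16, -10) = -10
n1.2.1 (Zane): min(-9, 18, 14) = -9
n1.2.2 (Zane): min(-17, 14) = -17
n1.2 (Quinn): max(-9, -17) = -9
n1 (Zane): min(-10, -9) = -10
n2.1.1 (Zane): min(-7, 16, 3) = -7
n2.1.2 (Zane): min(12, 5, -6) = -6
n2.1.3 (Zane): min(-9, 16, 4) = -9
n2.1 (Quinn): max(-7, -6, -9) = -6
n2.2.1 (Zane): min(-12, 15, 14) = -12
n2.2.2 (Zane): min(8, 5) = 5
n2.2 (Quinn): max(-12, 5) = 5
n2 (Zane): min(-6, 5) = -6
n3.1.1 (Zane): min(15, -3, -1) = -3
n3.1.2 (Zane): min(-16, 16) = -16
n3.1.3 (Zane): min(4, 7) = 4
n3.1.4 (Zane): min(13, 14, -7, 15) = -7
n3.1 (Quinn): max(-3, -16, 4, -7) = 4
n3.2.1 (Zane): min(6, 5, 13) = 5
n3.2.2 (Zane): min(4, -7, -18, 12) = -18
n3.2.3 (Zane): min(20, 9, 17) = 9
n3.2 (Quinn): max(5, -18, 9) = 9
n3 (Zane): min(4, 9) = 4
n0 (Quinn): max(-10, -6, 4) = 4
Quinn at n0 wants the highest of {n1=-10, n2=-6, n3=4}, so chooses n3.

n3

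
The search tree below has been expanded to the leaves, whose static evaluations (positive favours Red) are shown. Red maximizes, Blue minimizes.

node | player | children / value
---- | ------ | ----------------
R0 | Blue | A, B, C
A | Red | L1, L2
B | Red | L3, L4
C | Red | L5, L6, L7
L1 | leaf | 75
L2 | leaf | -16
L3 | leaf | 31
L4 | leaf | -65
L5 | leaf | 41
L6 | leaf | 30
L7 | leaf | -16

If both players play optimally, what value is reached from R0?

31

A (Red): max(75, -16) = 75
B (Red): max(31, -65) = 31
C (Red): max(41, 30, -16) = 41
R0 (Blue): min(75, 31, 41) = 31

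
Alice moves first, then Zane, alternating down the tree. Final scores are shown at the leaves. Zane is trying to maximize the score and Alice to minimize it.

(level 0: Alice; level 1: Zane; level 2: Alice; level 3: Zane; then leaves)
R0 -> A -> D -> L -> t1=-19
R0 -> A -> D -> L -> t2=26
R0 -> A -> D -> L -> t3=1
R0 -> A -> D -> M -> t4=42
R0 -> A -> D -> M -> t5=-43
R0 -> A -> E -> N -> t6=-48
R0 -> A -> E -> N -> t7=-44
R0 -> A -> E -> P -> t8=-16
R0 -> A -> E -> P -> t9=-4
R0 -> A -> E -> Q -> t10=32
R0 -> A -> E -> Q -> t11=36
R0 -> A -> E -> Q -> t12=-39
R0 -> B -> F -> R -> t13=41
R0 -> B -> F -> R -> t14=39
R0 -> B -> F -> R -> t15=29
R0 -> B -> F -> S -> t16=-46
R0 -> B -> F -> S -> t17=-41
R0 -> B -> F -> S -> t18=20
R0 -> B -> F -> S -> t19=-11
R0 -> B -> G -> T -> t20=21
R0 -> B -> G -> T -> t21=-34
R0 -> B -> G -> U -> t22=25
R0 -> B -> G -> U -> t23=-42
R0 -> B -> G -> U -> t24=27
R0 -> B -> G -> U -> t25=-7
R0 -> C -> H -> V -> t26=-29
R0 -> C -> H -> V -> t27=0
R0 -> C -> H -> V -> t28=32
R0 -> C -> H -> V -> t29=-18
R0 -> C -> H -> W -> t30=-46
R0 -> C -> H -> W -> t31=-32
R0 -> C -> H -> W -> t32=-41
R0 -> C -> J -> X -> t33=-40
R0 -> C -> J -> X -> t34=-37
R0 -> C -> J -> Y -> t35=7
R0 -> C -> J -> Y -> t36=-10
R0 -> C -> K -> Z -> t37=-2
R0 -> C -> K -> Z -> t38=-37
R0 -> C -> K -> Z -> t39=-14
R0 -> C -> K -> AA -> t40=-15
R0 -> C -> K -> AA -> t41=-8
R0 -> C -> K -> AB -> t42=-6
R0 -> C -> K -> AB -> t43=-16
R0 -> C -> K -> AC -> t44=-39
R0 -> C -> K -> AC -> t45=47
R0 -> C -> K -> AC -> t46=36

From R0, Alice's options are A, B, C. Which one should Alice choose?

C

L (Zane): max(-19, 26, 1) = 26
M (Zane): max(42, -43) = 42
D (Alice): min(26, 42) = 26
N (Zane): max(-48, -44) = -44
P (Zane): max(-16, -4) = -4
Q (Zane): max(32, 36, -39) = 36
E (Alice): min(-44, -4, 36) = -44
A (Zane): max(26, -44) = 26
R (Zane): max(41, 39, 29) = 41
S (Zane): max(-46, -41, 20, -11) = 20
F (Alice): min(41, 20) = 20
T (Zane): max(21, -34) = 21
U (Zane): max(25, -42, 27, -7) = 27
G (Alice): min(21, 27) = 21
B (Zane): max(20, 21) = 21
V (Zane): max(-29, 0, 32, -18) = 32
W (Zane): max(-46, -32, -41) = -32
H (Alice): min(32, -32) = -32
X (Zane): max(-40, -37) = -37
Y (Zane): max(7, -10) = 7
J (Alice): min(-37, 7) = -37
Z (Zane): max(-2, -37, -14) = -2
AA (Zane): max(-15, -8) = -8
AB (Zane): max(-6, -16) = -6
AC (Zane): max(-39, 47, 36) = 47
K (Alice): min(-2, -8, -6, 47) = -8
C (Zane): max(-32, -37, -8) = -8
R0 (Alice): min(26, 21, -8) = -8
Alice at R0 wants the lowest of {A=26, B=21, C=-8}, so chooses C.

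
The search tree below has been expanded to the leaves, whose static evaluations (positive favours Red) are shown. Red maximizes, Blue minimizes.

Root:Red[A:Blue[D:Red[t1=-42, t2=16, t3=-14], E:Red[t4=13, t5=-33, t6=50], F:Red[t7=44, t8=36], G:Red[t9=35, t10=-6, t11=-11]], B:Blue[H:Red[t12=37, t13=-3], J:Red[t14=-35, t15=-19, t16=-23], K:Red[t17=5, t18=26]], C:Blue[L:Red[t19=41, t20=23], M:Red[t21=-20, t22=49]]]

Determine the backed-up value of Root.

41

D (Red): max(-42, 16, -14) = 16
E (Red): max(13, -33, 50) = 50
F (Red): max(44, 36) = 44
G (Red): max(35, -6, -11) = 35
A (Blue): min(16, 50, 44, 35) = 16
H (Red): max(37, -3) = 37
J (Red): max(-35, -19, -23) = -19
K (Red): max(5, 26) = 26
B (Blue): min(37, -19, 26) = -19
L (Red): max(41, 23) = 41
M (Red): max(-20, 49) = 49
C (Blue): min(41, 49) = 41
Root (Red): max(16, -19, 41) = 41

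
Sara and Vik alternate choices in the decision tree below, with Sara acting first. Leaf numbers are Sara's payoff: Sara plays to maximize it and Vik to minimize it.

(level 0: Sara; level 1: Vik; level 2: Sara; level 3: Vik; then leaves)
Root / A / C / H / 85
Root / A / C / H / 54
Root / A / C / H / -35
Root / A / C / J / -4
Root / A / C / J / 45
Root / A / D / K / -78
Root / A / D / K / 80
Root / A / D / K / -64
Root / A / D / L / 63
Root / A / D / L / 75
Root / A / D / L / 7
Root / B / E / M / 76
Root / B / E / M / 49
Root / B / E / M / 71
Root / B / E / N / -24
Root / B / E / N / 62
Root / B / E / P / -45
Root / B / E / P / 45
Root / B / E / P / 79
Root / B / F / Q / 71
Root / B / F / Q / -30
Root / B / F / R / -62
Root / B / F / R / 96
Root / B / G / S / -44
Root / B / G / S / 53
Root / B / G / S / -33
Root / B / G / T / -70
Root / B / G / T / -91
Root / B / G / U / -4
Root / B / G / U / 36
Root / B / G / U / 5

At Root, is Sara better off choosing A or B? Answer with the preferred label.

H (Vik): min(85, 54, -35) = -35
J (Vik): min(-4, 45) = -4
C (Sara): max(-35, -4) = -4
K (Vik): min(-78, 80, -64) = -78
L (Vik): min(63, 75, 7) = 7
D (Sara): max(-78, 7) = 7
A (Vik): min(-4, 7) = -4
M (Vik): min(76, 49, 71) = 49
N (Vik): min(-24, 62) = -24
P (Vik): min(-45, 45, 79) = -45
E (Sara): max(49, -24, -45) = 49
Q (Vik): min(71, -30) = -30
R (Vik): min(-62, 96) = -62
F (Sara): max(-30, -62) = -30
S (Vik): min(-44, 53, -33) = -44
T (Vik): min(-70, -91) = -91
U (Vik): min(-4, 36, 5) = -4
G (Sara): max(-44, -91, -4) = -4
B (Vik): min(49, -30, -4) = -30
Sara prefers the higher value; A=-4, B=-30. A is better since -4 > -30.

A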